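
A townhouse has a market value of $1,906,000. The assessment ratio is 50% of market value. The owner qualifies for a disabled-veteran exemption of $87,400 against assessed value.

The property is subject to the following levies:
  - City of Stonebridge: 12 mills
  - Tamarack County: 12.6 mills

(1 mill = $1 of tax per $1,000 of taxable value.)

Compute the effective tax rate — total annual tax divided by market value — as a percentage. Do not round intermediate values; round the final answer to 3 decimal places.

1.117%

Assessed value = $1,906,000 × 0.5 = $953,000
Taxable value = $953,000 − $87,400 = $865,600
City of Stonebridge: $865,600 × 0.012 = $10,387.2
Tamarack County: $865,600 × 0.0126 = $10,906.56
Total tax = $21,293.76
Effective rate = $21,293.76 ÷ $1,906,000 = 1.117% of market value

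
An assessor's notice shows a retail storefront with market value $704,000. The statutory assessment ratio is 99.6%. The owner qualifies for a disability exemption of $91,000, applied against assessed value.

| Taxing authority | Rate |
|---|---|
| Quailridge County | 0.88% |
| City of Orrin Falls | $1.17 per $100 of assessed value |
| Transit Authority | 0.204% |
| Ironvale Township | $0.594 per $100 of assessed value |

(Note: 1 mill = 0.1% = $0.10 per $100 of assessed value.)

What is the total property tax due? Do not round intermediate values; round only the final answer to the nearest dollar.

Assessed value = $704,000 × 0.996 = $701,184
Taxable value = $701,184 − $91,000 = $610,184
Quailridge County: $610,184 × 0.0088 = $5,369.6192
City of Orrin Falls: $610,184 × 0.0117 = $7,139.1528
Transit Authority: $610,184 × 0.00204 = $1,244.77536
Ironvale Township: $610,184 × 0.00594 = $3,624.49296
Total = $17,378.04032

$17,378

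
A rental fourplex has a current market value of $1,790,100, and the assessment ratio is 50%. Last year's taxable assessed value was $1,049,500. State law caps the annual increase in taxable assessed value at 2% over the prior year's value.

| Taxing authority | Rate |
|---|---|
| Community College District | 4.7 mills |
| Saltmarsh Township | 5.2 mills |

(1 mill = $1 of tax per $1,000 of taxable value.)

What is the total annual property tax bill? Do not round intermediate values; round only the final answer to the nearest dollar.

$8,861

Uncapped assessed value = $1,790,100 × 0.5 = $895,050
Cap limit = $1,049,500 × 1.02 = $1,070,490
Taxable assessed value = min($895,050, $1,070,490) = $895,050 (cap does not bind)
Community College District: $895,050 × 0.0047 = $4,206.735
Saltmarsh Township: $895,050 × 0.0052 = $4,654.26
Total = $8,860.995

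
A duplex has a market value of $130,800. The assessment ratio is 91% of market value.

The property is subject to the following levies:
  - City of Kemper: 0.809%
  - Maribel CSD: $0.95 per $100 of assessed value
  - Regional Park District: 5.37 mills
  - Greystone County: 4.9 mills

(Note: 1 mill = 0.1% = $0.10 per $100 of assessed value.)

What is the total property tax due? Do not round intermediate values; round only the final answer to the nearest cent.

Assessed value = $130,800 × 0.91 = $119,028
City of Kemper: $119,028 × 0.00809 = $962.93652
Maribel CSD: $119,028 × 0.0095 = $1,130.766
Regional Park District: $119,028 × 0.00537 = $639.18036
Greystone County: $119,028 × 0.0049 = $583.2372
Total = $3,316.12008

$3,316.12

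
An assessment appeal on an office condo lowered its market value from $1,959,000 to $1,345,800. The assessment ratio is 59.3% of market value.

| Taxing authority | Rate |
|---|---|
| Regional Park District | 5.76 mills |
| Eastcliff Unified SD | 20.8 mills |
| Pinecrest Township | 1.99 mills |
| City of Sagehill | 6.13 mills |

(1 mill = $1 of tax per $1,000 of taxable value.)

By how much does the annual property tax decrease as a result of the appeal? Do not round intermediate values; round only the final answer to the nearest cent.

Old assessed value = $1,959,000 × 0.593 = $1,161,687
New assessed value = $1,345,800 × 0.593 = $798,059.4
Combined rate = 0.00576 + 0.0208 + 0.00199 + 0.00613 = 0.03468
Old tax = $1,161,687 × 0.03468 = $40,287.30516
New tax = $798,059.4 × 0.03468 = $27,676.699992
Reduction = $40,287.30516 − $27,676.699992 = $12,610.605168

$12,610.61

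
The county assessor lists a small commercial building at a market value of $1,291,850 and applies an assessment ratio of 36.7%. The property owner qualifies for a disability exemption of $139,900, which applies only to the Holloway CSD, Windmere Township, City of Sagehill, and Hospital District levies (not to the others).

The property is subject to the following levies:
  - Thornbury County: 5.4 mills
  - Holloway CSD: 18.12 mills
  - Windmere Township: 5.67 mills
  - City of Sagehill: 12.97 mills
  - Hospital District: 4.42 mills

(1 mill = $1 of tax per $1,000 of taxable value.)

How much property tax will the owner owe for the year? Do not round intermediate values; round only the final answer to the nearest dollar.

$16,323

Assessed value = $1,291,850 × 0.367 = $474,108.95
Thornbury County: $474,108.95 × 0.0054 = $2,560.18833
Holloway CSD: ($474,108.95 − $139,900) × 0.01812 = $334,208.95 × 0.01812 = $6,055.866174
Windmere Township: ($474,108.95 − $139,900) × 0.00567 = $334,208.95 × 0.00567 = $1,894.9647465
City of Sagehill: ($474,108.95 − $139,900) × 0.01297 = $334,208.95 × 0.01297 = $4,334.6900815
Hospital District: ($474,108.95 − $139,900) × 0.00442 = $334,208.95 × 0.00442 = $1,477.203559
Total = $16,322.912891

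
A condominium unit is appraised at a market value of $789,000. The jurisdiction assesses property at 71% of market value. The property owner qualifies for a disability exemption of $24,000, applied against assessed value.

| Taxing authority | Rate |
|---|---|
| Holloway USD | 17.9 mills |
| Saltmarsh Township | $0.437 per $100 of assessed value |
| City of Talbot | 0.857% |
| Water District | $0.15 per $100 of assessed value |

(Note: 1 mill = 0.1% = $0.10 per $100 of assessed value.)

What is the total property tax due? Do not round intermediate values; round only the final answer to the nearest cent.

$17,340.38

Assessed value = $789,000 × 0.71 = $560,190
Taxable value = $560,190 − $24,000 = $536,190
Holloway USD: $536,190 × 0.0179 = $9,597.801
Saltmarsh Township: $536,190 × 0.00437 = $2,343.1503
City of Talbot: $536,190 × 0.00857 = $4,595.1483
Water District: $536,190 × 0.0015 = $804.285
Total = $17,340.3846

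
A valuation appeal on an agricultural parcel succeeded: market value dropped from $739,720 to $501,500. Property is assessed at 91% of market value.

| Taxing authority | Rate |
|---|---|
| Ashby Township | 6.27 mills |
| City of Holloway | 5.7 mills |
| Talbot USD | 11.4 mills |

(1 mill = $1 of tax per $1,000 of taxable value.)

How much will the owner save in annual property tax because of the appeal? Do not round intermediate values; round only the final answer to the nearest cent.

Old assessed value = $739,720 × 0.91 = $673,145.2
New assessed value = $501,500 × 0.91 = $456,365
Combined rate = 0.00627 + 0.0057 + 0.0114 = 0.02337
Old tax = $673,145.2 × 0.02337 = $15,731.403324
New tax = $456,365 × 0.02337 = $10,665.25005
Reduction = $15,731.403324 − $10,665.25005 = $5,066.153274

$5,066.15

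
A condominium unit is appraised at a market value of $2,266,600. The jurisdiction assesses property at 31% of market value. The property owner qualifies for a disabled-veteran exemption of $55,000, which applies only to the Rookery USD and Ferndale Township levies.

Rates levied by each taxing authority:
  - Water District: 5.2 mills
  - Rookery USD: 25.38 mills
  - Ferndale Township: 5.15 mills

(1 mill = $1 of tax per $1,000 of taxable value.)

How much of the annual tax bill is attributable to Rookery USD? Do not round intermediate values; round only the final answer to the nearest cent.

Assessed value = $2,266,600 × 0.31 = $702,646
Rookery USD taxable value = $702,646 − $55,000 = $647,646
Rookery USD levy = $647,646 × 0.02538 = $16,437.25548

$16,437.26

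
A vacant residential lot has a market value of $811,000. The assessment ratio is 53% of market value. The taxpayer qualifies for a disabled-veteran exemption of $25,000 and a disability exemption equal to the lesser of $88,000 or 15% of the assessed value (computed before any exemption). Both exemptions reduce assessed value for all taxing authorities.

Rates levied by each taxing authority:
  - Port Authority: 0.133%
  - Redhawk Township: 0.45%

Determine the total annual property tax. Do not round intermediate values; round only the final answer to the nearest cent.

$1,984.27

Assessed value = $811,000 × 0.53 = $429,830
Disability exemption = min($88,000, 15% × $429,830) = min($88,000, $64,474.5) = $64,474.5 (percentage binds)
Taxable value = $429,830 − $25,000 − $64,474.5 = $340,355.5
Port Authority: $340,355.5 × 0.00133 = $452.672815
Redhawk Township: $340,355.5 × 0.0045 = $1,531.59975
Total = $1,984.272565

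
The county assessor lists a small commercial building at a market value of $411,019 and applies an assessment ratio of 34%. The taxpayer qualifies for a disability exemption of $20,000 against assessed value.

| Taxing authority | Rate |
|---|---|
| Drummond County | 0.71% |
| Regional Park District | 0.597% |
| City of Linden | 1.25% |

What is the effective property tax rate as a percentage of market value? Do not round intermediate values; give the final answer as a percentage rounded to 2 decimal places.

Assessed value = $411,019 × 0.34 = $139,746.46
Taxable value = $139,746.46 − $20,000 = $119,746.46
Drummond County: $119,746.46 × 0.0071 = $850.199866
Regional Park District: $119,746.46 × 0.00597 = $714.8863662
City of Linden: $119,746.46 × 0.0125 = $1,496.83075
Total tax = $3,061.9169822
Effective rate = $3,061.9169822 ÷ $411,019 = 0.74% of market value

0.74%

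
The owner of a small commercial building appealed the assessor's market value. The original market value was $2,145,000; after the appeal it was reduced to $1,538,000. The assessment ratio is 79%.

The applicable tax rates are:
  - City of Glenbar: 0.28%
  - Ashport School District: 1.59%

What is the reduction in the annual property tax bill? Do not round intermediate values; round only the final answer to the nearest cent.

$8,967.21

Old assessed value = $2,145,000 × 0.79 = $1,694,550
New assessed value = $1,538,000 × 0.79 = $1,215,020
Combined rate = 0.0028 + 0.0159 = 0.0187
Old tax = $1,694,550 × 0.0187 = $31,688.085
New tax = $1,215,020 × 0.0187 = $22,720.874
Reduction = $31,688.085 − $22,720.874 = $8,967.211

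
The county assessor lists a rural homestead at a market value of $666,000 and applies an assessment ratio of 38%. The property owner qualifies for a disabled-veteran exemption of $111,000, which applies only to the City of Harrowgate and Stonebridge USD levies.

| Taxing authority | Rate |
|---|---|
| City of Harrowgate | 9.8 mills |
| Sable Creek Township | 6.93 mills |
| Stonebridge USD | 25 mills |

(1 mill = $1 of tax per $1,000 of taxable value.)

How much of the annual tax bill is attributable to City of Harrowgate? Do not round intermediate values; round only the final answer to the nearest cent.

Assessed value = $666,000 × 0.38 = $253,080
City of Harrowgate taxable value = $253,080 − $111,000 = $142,080
City of Harrowgate levy = $142,080 × 0.0098 = $1,392.384

$1,392.38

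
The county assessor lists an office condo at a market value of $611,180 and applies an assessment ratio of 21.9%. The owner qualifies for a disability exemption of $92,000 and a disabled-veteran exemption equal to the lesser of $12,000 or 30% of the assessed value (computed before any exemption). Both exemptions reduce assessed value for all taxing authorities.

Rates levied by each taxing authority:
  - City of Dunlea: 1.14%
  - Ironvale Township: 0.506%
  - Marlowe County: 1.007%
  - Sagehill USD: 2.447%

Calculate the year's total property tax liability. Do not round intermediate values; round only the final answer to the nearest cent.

$1,522.27

Assessed value = $611,180 × 0.219 = $133,848.42
Disabled-veteran exemption = min($12,000, 30% × $133,848.42) = min($12,000, $40,154.526) = $12,000 (dollar cap binds)
Taxable value = $133,848.42 − $92,000 − $12,000 = $29,848.42
City of Dunlea: $29,848.42 × 0.0114 = $340.271988
Ironvale Township: $29,848.42 × 0.00506 = $151.0330052
Marlowe County: $29,848.42 × 0.01007 = $300.5735894
Sagehill USD: $29,848.42 × 0.02447 = $730.3908374
Total = $1,522.26942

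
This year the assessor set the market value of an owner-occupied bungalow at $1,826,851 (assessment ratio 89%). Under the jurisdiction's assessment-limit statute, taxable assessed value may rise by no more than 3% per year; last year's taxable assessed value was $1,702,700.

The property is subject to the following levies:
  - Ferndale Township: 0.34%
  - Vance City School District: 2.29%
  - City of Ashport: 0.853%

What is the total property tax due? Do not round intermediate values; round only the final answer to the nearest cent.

$56,630.01

Uncapped assessed value = $1,826,851 × 0.89 = $1,625,897.39
Cap limit = $1,702,700 × 1.03 = $1,753,781
Taxable assessed value = min($1,625,897.39, $1,753,781) = $1,625,897.39 (cap does not bind)
Ferndale Township: $1,625,897.39 × 0.0034 = $5,528.051126
Vance City School District: $1,625,897.39 × 0.0229 = $37,233.050231
City of Ashport: $1,625,897.39 × 0.00853 = $13,868.9047367
Total = $56,630.0060937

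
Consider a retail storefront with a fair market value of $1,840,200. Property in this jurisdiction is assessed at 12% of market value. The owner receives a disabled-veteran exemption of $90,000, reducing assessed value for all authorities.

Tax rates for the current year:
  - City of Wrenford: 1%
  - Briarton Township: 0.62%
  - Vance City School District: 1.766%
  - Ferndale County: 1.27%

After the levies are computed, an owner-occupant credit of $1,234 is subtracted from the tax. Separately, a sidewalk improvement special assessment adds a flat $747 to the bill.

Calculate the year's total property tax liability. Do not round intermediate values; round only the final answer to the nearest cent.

Assessed value = $1,840,200 × 0.12 = $220,824
Taxable value = $220,824 − $90,000 = $130,824
City of Wrenford: $130,824 × 0.01 = $1,308.24
Briarton Township: $130,824 × 0.0062 = $811.1088
Vance City School District: $130,824 × 0.01766 = $2,310.35184
Ferndale County: $130,824 × 0.0127 = $1,661.4648
Levies subtotal = $6,091.16544
After credit = $6,091.16544 − $1,234 = $4,857.16544
Total = $4,857.16544 + $747 = $5,604.16544

$5,604.17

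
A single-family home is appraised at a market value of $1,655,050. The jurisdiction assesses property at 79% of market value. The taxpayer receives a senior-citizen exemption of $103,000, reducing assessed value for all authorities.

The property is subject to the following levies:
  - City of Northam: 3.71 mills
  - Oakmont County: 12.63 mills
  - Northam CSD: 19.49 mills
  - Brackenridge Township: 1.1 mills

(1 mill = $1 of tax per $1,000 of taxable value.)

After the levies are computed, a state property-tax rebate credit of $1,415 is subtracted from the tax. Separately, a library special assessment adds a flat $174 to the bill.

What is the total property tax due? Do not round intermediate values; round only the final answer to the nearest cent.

$43,240.80

Assessed value = $1,655,050 × 0.79 = $1,307,489.5
Taxable value = $1,307,489.5 − $103,000 = $1,204,489.5
City of Northam: $1,204,489.5 × 0.00371 = $4,468.656045
Oakmont County: $1,204,489.5 × 0.01263 = $15,212.702385
Northam CSD: $1,204,489.5 × 0.01949 = $23,475.500355
Brackenridge Township: $1,204,489.5 × 0.0011 = $1,324.93845
Levies subtotal = $44,481.797235
After credit = $44,481.797235 − $1,415 = $43,066.797235
Total = $43,066.797235 + $174 = $43,240.797235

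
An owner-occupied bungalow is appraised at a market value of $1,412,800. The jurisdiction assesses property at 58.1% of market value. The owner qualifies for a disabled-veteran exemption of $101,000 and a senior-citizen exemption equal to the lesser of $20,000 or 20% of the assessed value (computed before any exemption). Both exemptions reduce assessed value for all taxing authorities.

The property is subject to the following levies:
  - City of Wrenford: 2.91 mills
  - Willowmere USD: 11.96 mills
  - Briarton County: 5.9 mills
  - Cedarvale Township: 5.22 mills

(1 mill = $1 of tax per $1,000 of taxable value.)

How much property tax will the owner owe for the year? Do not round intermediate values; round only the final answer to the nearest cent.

$18,188.76

Assessed value = $1,412,800 × 0.581 = $820,836.8
Senior-citizen exemption = min($20,000, 20% × $820,836.8) = min($20,000, $164,167.36) = $20,000 (dollar cap binds)
Taxable value = $820,836.8 − $101,000 − $20,000 = $699,836.8
City of Wrenford: $699,836.8 × 0.00291 = $2,036.525088
Willowmere USD: $699,836.8 × 0.01196 = $8,370.048128
Briarton County: $699,836.8 × 0.0059 = $4,129.03712
Cedarvale Township: $699,836.8 × 0.00522 = $3,653.148096
Total = $18,188.758432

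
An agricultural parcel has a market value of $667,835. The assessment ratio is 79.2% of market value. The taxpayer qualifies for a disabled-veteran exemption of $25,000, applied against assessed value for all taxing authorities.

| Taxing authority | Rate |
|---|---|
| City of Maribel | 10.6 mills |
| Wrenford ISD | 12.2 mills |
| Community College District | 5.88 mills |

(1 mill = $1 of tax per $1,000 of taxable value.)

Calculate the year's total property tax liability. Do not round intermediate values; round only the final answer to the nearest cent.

$14,452.58

Assessed value = $667,835 × 0.792 = $528,925.32
Taxable value = $528,925.32 − $25,000 = $503,925.32
City of Maribel: $503,925.32 × 0.0106 = $5,341.608392
Wrenford ISD: $503,925.32 × 0.0122 = $6,147.888904
Community College District: $503,925.32 × 0.00588 = $2,963.0808816
Total = $5,341.608392 + $6,147.888904 + $2,963.0808816 = $14,452.5781776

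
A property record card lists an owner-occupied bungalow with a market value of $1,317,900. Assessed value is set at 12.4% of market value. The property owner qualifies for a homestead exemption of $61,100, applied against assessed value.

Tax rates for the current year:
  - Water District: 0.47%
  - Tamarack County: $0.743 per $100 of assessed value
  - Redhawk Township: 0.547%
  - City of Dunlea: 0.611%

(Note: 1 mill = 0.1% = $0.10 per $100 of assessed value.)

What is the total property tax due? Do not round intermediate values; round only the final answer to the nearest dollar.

$2,426

Assessed value = $1,317,900 × 0.124 = $163,419.6
Taxable value = $163,419.6 − $61,100 = $102,319.6
Water District: $102,319.6 × 0.0047 = $480.90212
Tamarack County: $102,319.6 × 0.00743 = $760.234628
Redhawk Township: $102,319.6 × 0.00547 = $559.688212
City of Dunlea: $102,319.6 × 0.00611 = $625.172756
Total = $2,425.997716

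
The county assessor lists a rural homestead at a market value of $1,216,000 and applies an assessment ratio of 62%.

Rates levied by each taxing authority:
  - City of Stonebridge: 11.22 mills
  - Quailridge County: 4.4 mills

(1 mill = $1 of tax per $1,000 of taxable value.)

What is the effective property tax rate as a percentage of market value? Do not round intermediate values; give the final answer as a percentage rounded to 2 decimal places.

Assessed value = $1,216,000 × 0.62 = $753,920
City of Stonebridge: $753,920 × 0.01122 = $8,458.9824
Quailridge County: $753,920 × 0.0044 = $3,317.248
Total tax = $11,776.2304
Effective rate = $11,776.2304 ÷ $1,216,000 = 0.97% of market value

0.97%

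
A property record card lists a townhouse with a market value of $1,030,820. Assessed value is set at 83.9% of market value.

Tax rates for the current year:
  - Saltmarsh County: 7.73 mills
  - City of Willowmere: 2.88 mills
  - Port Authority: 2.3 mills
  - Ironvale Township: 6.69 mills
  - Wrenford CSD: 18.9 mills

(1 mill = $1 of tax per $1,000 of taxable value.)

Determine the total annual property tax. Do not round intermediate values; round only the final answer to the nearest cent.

$33,297.03

Assessed value = $1,030,820 × 0.839 = $864,857.98
Saltmarsh County: $864,857.98 × 0.00773 = $6,685.3521854
City of Willowmere: $864,857.98 × 0.00288 = $2,490.7909824
Port Authority: $864,857.98 × 0.0023 = $1,989.173354
Ironvale Township: $864,857.98 × 0.00669 = $5,785.8998862
Wrenford CSD: $864,857.98 × 0.0189 = $16,345.815822
Total = $6,685.3521854 + $2,490.7909824 + $1,989.173354 + $5,785.8998862 + $16,345.815822 = $33,297.03223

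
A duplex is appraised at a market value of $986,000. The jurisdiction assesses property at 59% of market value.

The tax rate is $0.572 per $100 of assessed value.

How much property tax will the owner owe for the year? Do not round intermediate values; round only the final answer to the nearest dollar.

Assessed value = $986,000 × 0.59 = $581,740
Tax = $581,740 × 0.00572 = $3,327.5528

$3,328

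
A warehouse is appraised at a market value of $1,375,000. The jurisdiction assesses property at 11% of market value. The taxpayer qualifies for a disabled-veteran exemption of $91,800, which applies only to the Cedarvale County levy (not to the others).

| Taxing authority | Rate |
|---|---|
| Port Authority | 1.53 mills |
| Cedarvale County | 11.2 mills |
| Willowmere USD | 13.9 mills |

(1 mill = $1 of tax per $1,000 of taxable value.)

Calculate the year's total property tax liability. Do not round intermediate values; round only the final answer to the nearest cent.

Assessed value = $1,375,000 × 0.11 = $151,250
Port Authority: $151,250 × 0.00153 = $231.4125
Cedarvale County: ($151,250 − $91,800) × 0.0112 = $59,450 × 0.0112 = $665.84
Willowmere USD: $151,250 × 0.0139 = $2,102.375
Total = $2,999.6275

$2,999.63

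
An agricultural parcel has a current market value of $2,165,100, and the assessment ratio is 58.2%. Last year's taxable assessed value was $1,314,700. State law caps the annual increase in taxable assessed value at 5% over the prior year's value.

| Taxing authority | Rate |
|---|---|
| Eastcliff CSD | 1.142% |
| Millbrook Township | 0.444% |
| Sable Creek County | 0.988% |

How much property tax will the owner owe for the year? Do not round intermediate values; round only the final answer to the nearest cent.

Uncapped assessed value = $2,165,100 × 0.582 = $1,260,088.2
Cap limit = $1,314,700 × 1.05 = $1,380,435
Taxable assessed value = min($1,260,088.2, $1,380,435) = $1,260,088.2 (cap does not bind)
Eastcliff CSD: $1,260,088.2 × 0.01142 = $14,390.207244
Millbrook Township: $1,260,088.2 × 0.00444 = $5,594.791608
Sable Creek County: $1,260,088.2 × 0.00988 = $12,449.671416
Total = $32,434.670268

$32,434.67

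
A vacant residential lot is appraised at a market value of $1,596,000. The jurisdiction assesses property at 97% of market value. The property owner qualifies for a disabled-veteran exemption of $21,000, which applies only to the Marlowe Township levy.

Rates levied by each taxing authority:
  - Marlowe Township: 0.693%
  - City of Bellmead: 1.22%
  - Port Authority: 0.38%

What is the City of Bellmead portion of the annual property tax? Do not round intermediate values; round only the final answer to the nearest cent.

$18,887.06

Assessed value = $1,596,000 × 0.97 = $1,548,120
City of Bellmead taxable value = $1,548,120 (exemption does not apply)
City of Bellmead levy = $1,548,120 × 0.0122 = $18,887.064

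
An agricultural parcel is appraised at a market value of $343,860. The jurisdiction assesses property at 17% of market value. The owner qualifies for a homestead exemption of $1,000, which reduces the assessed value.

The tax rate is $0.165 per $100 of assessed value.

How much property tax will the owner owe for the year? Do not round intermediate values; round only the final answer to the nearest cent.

$94.80

Assessed value = $343,860 × 0.17 = $58,456.2
Taxable value = $58,456.2 − $1,000 = $57,456.2
Tax = $57,456.2 × 0.00165 = $94.80273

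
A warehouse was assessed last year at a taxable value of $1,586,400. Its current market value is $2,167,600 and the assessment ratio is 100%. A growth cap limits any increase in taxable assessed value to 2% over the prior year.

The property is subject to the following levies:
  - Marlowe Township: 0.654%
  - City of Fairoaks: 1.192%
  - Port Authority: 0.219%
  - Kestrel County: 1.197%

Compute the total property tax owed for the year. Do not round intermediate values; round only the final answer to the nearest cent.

Uncapped assessed value = $2,167,600 × 1 = $2,167,600
Cap limit = $1,586,400 × 1.02 = $1,618,128
Taxable assessed value = min($2,167,600, $1,618,128) = $1,618,128 (cap binds)
Marlowe Township: $1,618,128 × 0.00654 = $10,582.55712
City of Fairoaks: $1,618,128 × 0.01192 = $19,288.08576
Port Authority: $1,618,128 × 0.00219 = $3,543.70032
Kestrel County: $1,618,128 × 0.01197 = $19,368.99216
Total = $52,783.33536

$52,783.34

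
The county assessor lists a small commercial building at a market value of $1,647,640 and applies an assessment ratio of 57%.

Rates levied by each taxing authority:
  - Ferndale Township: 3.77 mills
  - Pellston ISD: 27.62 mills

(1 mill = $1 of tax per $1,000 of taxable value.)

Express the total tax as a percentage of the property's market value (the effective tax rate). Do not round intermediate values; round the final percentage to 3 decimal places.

1.789%

Assessed value = $1,647,640 × 0.57 = $939,154.8
Ferndale Township: $939,154.8 × 0.00377 = $3,540.613596
Pellston ISD: $939,154.8 × 0.02762 = $25,939.455576
Total tax = $29,480.069172
Effective rate = $29,480.069172 ÷ $1,647,640 = 1.789% of market value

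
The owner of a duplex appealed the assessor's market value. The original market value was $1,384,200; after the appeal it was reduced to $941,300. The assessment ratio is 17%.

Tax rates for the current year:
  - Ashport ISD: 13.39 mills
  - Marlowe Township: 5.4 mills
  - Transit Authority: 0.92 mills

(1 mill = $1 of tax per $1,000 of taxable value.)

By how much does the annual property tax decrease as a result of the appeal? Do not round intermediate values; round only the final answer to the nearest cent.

$1,484.03

Old assessed value = $1,384,200 × 0.17 = $235,314
New assessed value = $941,300 × 0.17 = $160,021
Combined rate = 0.01339 + 0.0054 + 0.00092 = 0.01971
Old tax = $235,314 × 0.01971 = $4,638.03894
New tax = $160,021 × 0.01971 = $3,154.01391
Reduction = $4,638.03894 − $3,154.01391 = $1,484.02503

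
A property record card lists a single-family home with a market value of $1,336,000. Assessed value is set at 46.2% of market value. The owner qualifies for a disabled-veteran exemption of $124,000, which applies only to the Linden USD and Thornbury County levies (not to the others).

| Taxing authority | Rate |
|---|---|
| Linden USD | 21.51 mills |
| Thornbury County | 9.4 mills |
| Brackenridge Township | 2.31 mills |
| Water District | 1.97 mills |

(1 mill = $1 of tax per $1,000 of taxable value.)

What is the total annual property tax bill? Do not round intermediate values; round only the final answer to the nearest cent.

$17,887.55

Assessed value = $1,336,000 × 0.462 = $617,232
Linden USD: ($617,232 − $124,000) × 0.02151 = $493,232 × 0.02151 = $10,609.42032
Thornbury County: ($617,232 − $124,000) × 0.0094 = $493,232 × 0.0094 = $4,636.3808
Brackenridge Township: $617,232 × 0.00231 = $1,425.80592
Water District: $617,232 × 0.00197 = $1,215.94704
Total = $17,887.55408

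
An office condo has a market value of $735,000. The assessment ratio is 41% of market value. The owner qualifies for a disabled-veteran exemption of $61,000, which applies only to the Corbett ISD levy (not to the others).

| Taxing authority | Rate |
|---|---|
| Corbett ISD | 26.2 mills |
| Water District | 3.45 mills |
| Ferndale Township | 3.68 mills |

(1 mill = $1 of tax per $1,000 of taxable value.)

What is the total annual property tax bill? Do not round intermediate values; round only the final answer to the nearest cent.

Assessed value = $735,000 × 0.41 = $301,350
Corbett ISD: ($301,350 − $61,000) × 0.0262 = $240,350 × 0.0262 = $6,297.17
Water District: $301,350 × 0.00345 = $1,039.6575
Ferndale Township: $301,350 × 0.00368 = $1,108.968
Total = $8,445.7955

$8,445.80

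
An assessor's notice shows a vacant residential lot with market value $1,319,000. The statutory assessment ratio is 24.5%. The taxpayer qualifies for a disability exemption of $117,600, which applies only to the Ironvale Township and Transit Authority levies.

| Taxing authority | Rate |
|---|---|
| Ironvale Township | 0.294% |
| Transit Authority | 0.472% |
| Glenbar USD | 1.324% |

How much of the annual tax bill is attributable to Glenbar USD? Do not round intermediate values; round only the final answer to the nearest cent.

$4,278.57

Assessed value = $1,319,000 × 0.245 = $323,155
Glenbar USD taxable value = $323,155 (exemption does not apply)
Glenbar USD levy = $323,155 × 0.01324 = $4,278.5722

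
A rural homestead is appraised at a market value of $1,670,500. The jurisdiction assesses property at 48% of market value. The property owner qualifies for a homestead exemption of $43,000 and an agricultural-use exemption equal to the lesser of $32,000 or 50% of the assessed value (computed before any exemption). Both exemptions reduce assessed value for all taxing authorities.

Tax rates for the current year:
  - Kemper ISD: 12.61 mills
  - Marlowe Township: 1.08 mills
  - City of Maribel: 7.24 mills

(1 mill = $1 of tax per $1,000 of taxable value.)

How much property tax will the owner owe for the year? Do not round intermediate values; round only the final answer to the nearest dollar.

Assessed value = $1,670,500 × 0.48 = $801,840
Agricultural-use exemption = min($32,000, 50% × $801,840) = min($32,000, $400,920) = $32,000 (dollar cap binds)
Taxable value = $801,840 − $43,000 − $32,000 = $726,840
Kemper ISD: $726,840 × 0.01261 = $9,165.4524
Marlowe Township: $726,840 × 0.00108 = $784.9872
City of Maribel: $726,840 × 0.00724 = $5,262.3216
Total = $15,212.7612

$15,213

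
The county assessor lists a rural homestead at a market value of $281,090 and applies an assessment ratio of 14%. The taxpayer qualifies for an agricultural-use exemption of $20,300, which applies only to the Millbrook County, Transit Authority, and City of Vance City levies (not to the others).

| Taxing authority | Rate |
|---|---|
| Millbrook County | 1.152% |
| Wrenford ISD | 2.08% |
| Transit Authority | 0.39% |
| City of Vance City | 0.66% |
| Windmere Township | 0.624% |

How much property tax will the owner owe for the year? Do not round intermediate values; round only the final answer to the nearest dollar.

Assessed value = $281,090 × 0.14 = $39,352.6
Millbrook County: ($39,352.6 − $20,300) × 0.01152 = $19,052.6 × 0.01152 = $219.485952
Wrenford ISD: $39,352.6 × 0.0208 = $818.53408
Transit Authority: ($39,352.6 − $20,300) × 0.0039 = $19,052.6 × 0.0039 = $74.30514
City of Vance City: ($39,352.6 − $20,300) × 0.0066 = $19,052.6 × 0.0066 = $125.74716
Windmere Township: $39,352.6 × 0.00624 = $245.560224
Total = $1,483.632556

$1,484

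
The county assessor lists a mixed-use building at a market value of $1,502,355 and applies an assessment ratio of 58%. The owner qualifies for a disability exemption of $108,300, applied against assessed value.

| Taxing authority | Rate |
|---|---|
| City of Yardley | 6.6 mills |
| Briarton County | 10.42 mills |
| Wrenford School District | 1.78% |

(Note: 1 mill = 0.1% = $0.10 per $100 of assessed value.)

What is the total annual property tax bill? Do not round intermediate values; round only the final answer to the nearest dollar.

Assessed value = $1,502,355 × 0.58 = $871,365.9
Taxable value = $871,365.9 − $108,300 = $763,065.9
City of Yardley: $763,065.9 × 0.0066 = $5,036.23494
Briarton County: $763,065.9 × 0.01042 = $7,951.146678
Wrenford School District: $763,065.9 × 0.0178 = $13,582.57302
Total = $26,569.954638

$26,570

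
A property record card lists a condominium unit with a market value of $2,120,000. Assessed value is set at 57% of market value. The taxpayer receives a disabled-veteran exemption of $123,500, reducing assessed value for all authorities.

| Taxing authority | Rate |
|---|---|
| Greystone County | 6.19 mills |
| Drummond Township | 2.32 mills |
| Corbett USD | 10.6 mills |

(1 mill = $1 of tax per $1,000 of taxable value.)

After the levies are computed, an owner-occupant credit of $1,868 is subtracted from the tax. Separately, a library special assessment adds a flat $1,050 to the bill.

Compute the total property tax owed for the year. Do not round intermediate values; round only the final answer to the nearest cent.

$19,914.44

Assessed value = $2,120,000 × 0.57 = $1,208,400
Taxable value = $1,208,400 − $123,500 = $1,084,900
Greystone County: $1,084,900 × 0.00619 = $6,715.531
Drummond Township: $1,084,900 × 0.00232 = $2,516.968
Corbett USD: $1,084,900 × 0.0106 = $11,499.94
Levies subtotal = $20,732.439
After credit = $20,732.439 − $1,868 = $18,864.439
Total = $18,864.439 + $1,050 = $19,914.439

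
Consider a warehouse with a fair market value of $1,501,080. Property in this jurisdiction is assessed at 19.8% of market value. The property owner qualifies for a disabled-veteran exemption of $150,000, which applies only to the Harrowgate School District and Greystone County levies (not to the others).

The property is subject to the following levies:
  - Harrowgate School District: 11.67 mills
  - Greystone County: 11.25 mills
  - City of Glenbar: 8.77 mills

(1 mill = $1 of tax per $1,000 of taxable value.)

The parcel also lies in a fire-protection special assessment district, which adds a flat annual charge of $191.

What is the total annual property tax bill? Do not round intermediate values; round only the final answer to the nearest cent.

$6,171.71

Assessed value = $1,501,080 × 0.198 = $297,213.84
Harrowgate School District: ($297,213.84 − $150,000) × 0.01167 = $147,213.84 × 0.01167 = $1,717.9855128
Greystone County: ($297,213.84 − $150,000) × 0.01125 = $147,213.84 × 0.01125 = $1,656.1557
City of Glenbar: $297,213.84 × 0.00877 = $2,606.5653768
Levies subtotal = $5,980.7065896
Total = $5,980.7065896 + $191 = $6,171.7065896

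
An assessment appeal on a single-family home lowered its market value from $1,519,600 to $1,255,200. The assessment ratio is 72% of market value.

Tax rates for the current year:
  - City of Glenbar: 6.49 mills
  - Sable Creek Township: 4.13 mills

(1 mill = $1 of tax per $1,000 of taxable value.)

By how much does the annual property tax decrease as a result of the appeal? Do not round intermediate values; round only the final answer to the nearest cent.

$2,021.71

Old assessed value = $1,519,600 × 0.72 = $1,094,112
New assessed value = $1,255,200 × 0.72 = $903,744
Combined rate = 0.00649 + 0.00413 = 0.01062
Old tax = $1,094,112 × 0.01062 = $11,619.46944
New tax = $903,744 × 0.01062 = $9,597.76128
Reduction = $11,619.46944 − $9,597.76128 = $2,021.70816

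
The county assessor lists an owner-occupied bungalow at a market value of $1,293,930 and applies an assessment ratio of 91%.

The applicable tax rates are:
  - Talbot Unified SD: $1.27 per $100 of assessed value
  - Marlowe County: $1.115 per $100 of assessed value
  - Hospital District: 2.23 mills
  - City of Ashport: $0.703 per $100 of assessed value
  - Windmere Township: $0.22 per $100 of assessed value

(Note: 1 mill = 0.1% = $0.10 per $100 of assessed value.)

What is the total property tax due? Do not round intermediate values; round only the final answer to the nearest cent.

Assessed value = $1,293,930 × 0.91 = $1,177,476.3
Talbot Unified SD: $1,177,476.3 × 0.0127 = $14,953.94901
Marlowe County: $1,177,476.3 × 0.01115 = $13,128.860745
Hospital District: $1,177,476.3 × 0.00223 = $2,625.772149
City of Ashport: $1,177,476.3 × 0.00703 = $8,277.658389
Windmere Township: $1,177,476.3 × 0.0022 = $2,590.44786
Total = $41,576.688153

$41,576.69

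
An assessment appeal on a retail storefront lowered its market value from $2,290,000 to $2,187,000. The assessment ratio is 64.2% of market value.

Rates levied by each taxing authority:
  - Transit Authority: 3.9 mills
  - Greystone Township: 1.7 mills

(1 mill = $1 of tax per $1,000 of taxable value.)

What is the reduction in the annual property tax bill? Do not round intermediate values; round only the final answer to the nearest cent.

Old assessed value = $2,290,000 × 0.642 = $1,470,180
New assessed value = $2,187,000 × 0.642 = $1,404,054
Combined rate = 0.0039 + 0.0017 = 0.0056
Old tax = $1,470,180 × 0.0056 = $8,233.008
New tax = $1,404,054 × 0.0056 = $7,862.7024
Reduction = $8,233.008 − $7,862.7024 = $370.3056

$370.31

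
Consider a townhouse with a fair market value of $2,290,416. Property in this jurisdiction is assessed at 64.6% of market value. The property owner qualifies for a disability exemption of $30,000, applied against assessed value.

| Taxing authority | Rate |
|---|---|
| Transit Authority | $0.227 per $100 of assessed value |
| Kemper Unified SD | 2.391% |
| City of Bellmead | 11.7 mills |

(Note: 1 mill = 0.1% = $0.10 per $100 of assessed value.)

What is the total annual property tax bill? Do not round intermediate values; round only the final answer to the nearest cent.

$54,911.18

Assessed value = $2,290,416 × 0.646 = $1,479,608.736
Taxable value = $1,479,608.736 − $30,000 = $1,449,608.736
Transit Authority: $1,449,608.736 × 0.00227 = $3,290.61183072
Kemper Unified SD: $1,449,608.736 × 0.02391 = $34,660.14487776
City of Bellmead: $1,449,608.736 × 0.0117 = $16,960.4222112
Total = $54,911.17891968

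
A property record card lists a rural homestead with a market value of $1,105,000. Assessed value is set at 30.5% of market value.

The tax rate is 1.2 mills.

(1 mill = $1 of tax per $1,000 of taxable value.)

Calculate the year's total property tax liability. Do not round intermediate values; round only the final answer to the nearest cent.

$404.43

Assessed value = $1,105,000 × 0.305 = $337,025
Tax = $337,025 × 0.0012 = $404.43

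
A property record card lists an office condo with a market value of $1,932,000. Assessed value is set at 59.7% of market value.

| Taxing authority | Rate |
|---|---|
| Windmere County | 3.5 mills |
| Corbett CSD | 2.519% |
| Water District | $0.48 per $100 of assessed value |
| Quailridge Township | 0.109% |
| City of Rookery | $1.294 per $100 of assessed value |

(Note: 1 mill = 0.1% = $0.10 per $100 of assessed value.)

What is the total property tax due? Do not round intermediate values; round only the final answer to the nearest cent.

Assessed value = $1,932,000 × 0.597 = $1,153,404
Windmere County: $1,153,404 × 0.0035 = $4,036.914
Corbett CSD: $1,153,404 × 0.02519 = $29,054.24676
Water District: $1,153,404 × 0.0048 = $5,536.3392
Quailridge Township: $1,153,404 × 0.00109 = $1,257.21036
City of Rookery: $1,153,404 × 0.01294 = $14,925.04776
Total = $54,809.75808

$54,809.76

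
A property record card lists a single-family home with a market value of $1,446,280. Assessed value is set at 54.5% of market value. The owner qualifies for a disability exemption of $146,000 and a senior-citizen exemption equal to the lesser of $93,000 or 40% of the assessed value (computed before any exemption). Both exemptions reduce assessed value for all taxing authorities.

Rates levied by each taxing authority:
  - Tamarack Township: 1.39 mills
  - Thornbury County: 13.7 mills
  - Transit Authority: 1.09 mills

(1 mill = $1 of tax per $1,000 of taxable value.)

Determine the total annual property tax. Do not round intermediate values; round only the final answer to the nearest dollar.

Assessed value = $1,446,280 × 0.545 = $788,222.6
Senior-citizen exemption = min($93,000, 40% × $788,222.6) = min($93,000, $315,289.04) = $93,000 (dollar cap binds)
Taxable value = $788,222.6 − $146,000 − $93,000 = $549,222.6
Tamarack Township: $549,222.6 × 0.00139 = $763.419414
Thornbury County: $549,222.6 × 0.0137 = $7,524.34962
Transit Authority: $549,222.6 × 0.00109 = $598.652634
Total = $8,886.421668

$8,886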